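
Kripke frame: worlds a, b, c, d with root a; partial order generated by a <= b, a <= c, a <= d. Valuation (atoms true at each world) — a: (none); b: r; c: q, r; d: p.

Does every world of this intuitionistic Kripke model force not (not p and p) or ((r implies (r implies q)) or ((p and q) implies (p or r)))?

Yes

a forces not (not p and p) or ((r implies (r implies q)) or ((p and q) implies (p or r))) via the disjunct not (not p and p).
Since the root a forces not (not p and p) or ((r implies (r implies q)) or ((p and q) implies (p or r))) and forcing is persistent (monotone upward), every world forces it.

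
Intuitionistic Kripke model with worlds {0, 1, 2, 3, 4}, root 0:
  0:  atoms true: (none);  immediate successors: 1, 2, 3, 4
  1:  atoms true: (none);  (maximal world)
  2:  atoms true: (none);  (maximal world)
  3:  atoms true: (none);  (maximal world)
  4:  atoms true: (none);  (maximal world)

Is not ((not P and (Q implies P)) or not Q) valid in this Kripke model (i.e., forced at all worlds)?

Not every world: 0 does not force not ((not P and (Q implies P)) or not Q).
0 does not force not ((not P and (Q implies P)) or not Q) since 0 is accessible from 0 and 0 forces (not P and (Q implies P)) or not Q.
0 forces (not P and (Q implies P)) or not Q via the disjunct not P and (Q implies P).

No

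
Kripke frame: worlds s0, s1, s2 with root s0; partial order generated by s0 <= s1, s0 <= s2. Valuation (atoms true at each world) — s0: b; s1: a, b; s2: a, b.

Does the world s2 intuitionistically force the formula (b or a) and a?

s2 forces (b or a) and a since s2 forces both conjuncts.

Yes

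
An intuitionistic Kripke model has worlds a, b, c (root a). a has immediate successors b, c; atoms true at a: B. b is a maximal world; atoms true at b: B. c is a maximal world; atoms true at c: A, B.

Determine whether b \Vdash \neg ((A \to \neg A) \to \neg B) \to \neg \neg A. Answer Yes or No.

No

b \nVdash \neg ((A \to \neg A) \to \neg B) \to \neg \neg A: already at b itself, b \Vdash \neg ((A \to \neg A) \to \neg B) but b \nVdash \neg \neg A.
b \nVdash \neg \neg A since b is accessible from b and b \Vdash \neg A.
b \Vdash \neg A: no world accessible from b forces A.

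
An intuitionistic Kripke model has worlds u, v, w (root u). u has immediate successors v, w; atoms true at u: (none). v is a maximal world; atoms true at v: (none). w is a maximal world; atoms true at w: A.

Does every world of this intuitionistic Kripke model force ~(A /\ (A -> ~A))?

u ||- ~(A /\ (A -> ~A)): no world accessible from u forces A /\ (A -> ~A).
Since the root u forces ~(A /\ (A -> ~A)) and forcing is persistent (monotone upward), every world forces it.

Yes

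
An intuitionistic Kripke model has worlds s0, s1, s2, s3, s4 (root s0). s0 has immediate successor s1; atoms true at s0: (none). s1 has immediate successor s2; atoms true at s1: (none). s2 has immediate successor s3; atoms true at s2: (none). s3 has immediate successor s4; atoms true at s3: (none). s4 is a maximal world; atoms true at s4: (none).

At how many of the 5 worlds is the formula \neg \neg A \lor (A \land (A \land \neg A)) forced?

0

s0: does not force it — s0 \nVdash \neg \neg A \lor (A \land (A \land \neg A)): neither disjunct is forced at s0.
s1: does not force it — s1 \nVdash \neg \neg A \lor (A \land (A \land \neg A)): neither disjunct is forced at s1.
s2: does not force it — s2 \nVdash \neg \neg A \lor (A \land (A \land \neg A)): neither disjunct is forced at s2.
s3: does not force it.
s4: does not force it.
Worlds forcing the formula: { }.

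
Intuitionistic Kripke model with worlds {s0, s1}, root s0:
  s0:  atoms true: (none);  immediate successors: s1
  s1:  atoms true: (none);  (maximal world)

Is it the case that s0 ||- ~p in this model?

s0 ||- ~p: no world accessible from s0 forces p.

Yes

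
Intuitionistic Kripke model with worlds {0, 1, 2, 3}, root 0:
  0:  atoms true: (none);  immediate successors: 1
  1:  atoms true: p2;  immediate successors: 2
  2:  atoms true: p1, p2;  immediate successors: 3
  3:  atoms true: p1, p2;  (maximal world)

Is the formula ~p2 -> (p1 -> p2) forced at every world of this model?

0 ||- ~p2 -> (p1 -> p2) vacuously: no world accessible from 0 forces the antecedent ~p2.
Since the root 0 forces ~p2 -> (p1 -> p2) and forcing is persistent (monotone upward), every world forces it.

Yes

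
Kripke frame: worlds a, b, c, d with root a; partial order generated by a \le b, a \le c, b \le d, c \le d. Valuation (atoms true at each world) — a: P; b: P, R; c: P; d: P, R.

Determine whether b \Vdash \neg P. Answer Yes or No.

No

b \nVdash \neg P since b is accessible from b and b \Vdash P.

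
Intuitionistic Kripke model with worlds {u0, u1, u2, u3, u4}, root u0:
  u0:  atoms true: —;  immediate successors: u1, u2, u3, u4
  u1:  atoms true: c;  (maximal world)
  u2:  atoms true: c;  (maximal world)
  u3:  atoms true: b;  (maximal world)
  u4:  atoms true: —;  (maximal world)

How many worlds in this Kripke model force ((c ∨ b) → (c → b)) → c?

u0: does not force it — u0 ⊮ ((c ∨ b) → (c → b)) → c: at the accessible world u3, u3 ⊩ (c ∨ b) → (c → b) but u3 ⊮ c.
u1: forces it.
u2: forces it.
u3: does not force it — u3 ⊮ ((c ∨ b) → (c → b)) → c: already at u3 itself, u3 ⊩ (c ∨ b) → (c → b) but u3 ⊮ c.
u4: does not force it — u4 ⊮ ((c ∨ b) → (c → b)) → c: already at u4 itself, u4 ⊩ (c ∨ b) → (c → b) but u4 ⊮ c.
Worlds forcing the formula: {u1, u2}.

2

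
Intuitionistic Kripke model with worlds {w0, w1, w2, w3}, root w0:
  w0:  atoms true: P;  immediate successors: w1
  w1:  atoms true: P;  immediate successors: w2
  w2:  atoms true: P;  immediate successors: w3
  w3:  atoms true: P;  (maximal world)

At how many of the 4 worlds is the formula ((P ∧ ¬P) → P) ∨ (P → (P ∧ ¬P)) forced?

w0: forces it.
w1: forces it.
w2: forces it.
w3: forces it.
Worlds forcing the formula: {w0, w1, w2, w3}.

4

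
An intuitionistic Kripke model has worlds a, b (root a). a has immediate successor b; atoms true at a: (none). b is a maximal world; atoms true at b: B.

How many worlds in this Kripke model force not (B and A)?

2

a: forces it.
b: forces it.
Worlds forcing the formula: {a, b}.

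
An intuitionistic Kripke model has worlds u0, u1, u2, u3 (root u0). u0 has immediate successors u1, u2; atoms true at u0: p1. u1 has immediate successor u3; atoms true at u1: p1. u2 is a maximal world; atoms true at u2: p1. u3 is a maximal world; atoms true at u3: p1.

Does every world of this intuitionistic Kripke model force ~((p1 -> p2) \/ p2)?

Yes

u0 ||- ~((p1 -> p2) \/ p2): no world accessible from u0 forces (p1 -> p2) \/ p2.
Since the root u0 forces ~((p1 -> p2) \/ p2) and forcing is persistent (monotone upward), every world forces it.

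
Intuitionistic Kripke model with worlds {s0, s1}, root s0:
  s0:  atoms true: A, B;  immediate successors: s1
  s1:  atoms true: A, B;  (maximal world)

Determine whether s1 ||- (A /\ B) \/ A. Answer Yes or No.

s1 ||- (A /\ B) \/ A via the disjunct A /\ B.

Yes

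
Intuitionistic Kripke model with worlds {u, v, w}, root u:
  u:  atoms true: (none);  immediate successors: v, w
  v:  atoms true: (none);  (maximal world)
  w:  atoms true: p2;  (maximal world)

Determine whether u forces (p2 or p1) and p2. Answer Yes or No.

No

u does not force (p2 or p1) and p2 since u fails p2 or p1.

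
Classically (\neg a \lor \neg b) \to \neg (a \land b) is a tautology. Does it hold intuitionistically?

This is a constructively valid De Morgan direction (disjunction of negations to negated conjunction), which is intuitionistically derivable.
If \neg a holds at a world then no accessible world forces a, hence none forces a \land b; likewise for \neg b.

Yes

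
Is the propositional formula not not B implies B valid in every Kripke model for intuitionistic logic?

This is double-negation elimination, which is not intuitionistically valid.
A Kripke countermodel: worlds w0, w1; order generated by w0 <= w1; atoms true at each world — w0:{}; w1:{B}.
w0 does not force not not B implies B: already at w0 itself, w0 forces not not B but w0 does not force B.
w0 lacks atom B, so w0 does not force B.
So the root w0 does not force the formula.

No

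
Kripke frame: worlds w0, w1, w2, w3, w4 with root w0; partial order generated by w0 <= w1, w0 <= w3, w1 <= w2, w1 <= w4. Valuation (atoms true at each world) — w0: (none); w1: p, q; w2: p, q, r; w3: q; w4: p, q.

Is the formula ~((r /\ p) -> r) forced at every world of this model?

Not every world: w0 ||-/- ~((r /\ p) -> r).
w0 ||-/- ~((r /\ p) -> r) since w0 is accessible from w0 and w0 ||- (r /\ p) -> r.
w0 ||- (r /\ p) -> r: every world accessible from w0 that forces r /\ p (namely w2) also forces r.

No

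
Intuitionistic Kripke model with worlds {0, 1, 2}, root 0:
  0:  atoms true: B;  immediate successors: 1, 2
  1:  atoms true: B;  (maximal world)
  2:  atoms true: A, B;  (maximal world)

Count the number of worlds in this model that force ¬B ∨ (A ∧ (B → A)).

0: does not force it — 0 ⊮ ¬B ∨ (A ∧ (B → A)): neither disjunct is forced at 0.
1: does not force it.
2: forces it.
Worlds forcing the formula: {2}.

1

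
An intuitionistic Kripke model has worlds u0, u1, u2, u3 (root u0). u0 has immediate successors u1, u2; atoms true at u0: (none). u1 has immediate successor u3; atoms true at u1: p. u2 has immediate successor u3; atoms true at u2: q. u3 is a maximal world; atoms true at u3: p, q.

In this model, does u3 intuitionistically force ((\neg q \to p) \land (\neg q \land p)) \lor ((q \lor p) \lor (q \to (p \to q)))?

u3 \Vdash ((\neg q \to p) \land (\neg q \land p)) \lor ((q \lor p) \lor (q \to (p \to q))) via the disjunct (q \lor p) \lor (q \to (p \to q)).

Yes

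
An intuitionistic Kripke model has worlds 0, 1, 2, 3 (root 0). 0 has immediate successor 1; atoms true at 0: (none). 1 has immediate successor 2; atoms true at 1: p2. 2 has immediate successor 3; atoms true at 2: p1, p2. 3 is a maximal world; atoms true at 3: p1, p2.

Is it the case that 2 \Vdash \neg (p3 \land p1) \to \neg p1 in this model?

No

2 \nVdash \neg (p3 \land p1) \to \neg p1: already at 2 itself, 2 \Vdash \neg (p3 \land p1) but 2 \nVdash \neg p1.
2 \nVdash \neg p1 since 2 is accessible from 2 and 2 \Vdash p1.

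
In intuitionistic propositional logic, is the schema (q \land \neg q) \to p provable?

This is an instance of ex falso quodlibet, which is intuitionistically derivable.
No world can force both q and \neg q, so the antecedent q \land \neg q is never forced and the implication holds vacuously at every world.

Yes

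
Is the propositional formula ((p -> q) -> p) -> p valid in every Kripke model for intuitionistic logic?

No

This is Peirce's law, which is not intuitionistically valid.
A Kripke countermodel: worlds w0, w1; order generated by w0 <= w1; atoms true at each world — w0:{}; w1:{p}.
w0 ||-/- ((p -> q) -> p) -> p: already at w0 itself, w0 ||- (p -> q) -> p but w0 ||-/- p.
w0 lacks atom p, so w0 ||-/- p.
So the root w0 does not force the formula.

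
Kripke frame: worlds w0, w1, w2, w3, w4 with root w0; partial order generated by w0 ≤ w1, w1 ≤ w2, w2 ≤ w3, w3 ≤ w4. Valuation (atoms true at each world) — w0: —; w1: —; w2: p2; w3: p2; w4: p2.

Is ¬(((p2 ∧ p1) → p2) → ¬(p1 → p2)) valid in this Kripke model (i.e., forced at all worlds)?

w0 ⊩ ¬(((p2 ∧ p1) → p2) → ¬(p1 → p2)): no world accessible from w0 forces ((p2 ∧ p1) → p2) → ¬(p1 → p2).
Since the root w0 forces ¬(((p2 ∧ p1) → p2) → ¬(p1 → p2)) and forcing is persistent (monotone upward), every world forces it.

Yes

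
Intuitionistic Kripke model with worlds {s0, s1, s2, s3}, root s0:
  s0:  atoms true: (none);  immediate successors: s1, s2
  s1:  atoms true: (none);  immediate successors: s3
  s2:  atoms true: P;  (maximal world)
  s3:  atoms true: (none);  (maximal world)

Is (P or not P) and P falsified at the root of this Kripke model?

s0 does not force (P or not P) and P since s0 fails P or not P.
So the root s0 does not force (P or not P) and P; the model is a countermodel.

Yes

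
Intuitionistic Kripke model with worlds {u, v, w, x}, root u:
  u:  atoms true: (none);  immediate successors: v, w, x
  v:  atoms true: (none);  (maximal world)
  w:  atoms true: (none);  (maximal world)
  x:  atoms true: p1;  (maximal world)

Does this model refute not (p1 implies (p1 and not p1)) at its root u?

u does not force not (p1 implies (p1 and not p1)) since v is accessible from u and v forces p1 implies (p1 and not p1).
v forces p1 implies (p1 and not p1) vacuously: no world accessible from v forces the antecedent p1.
So the root u does not force not (p1 implies (p1 and not p1)); the model is a countermodel.

Yes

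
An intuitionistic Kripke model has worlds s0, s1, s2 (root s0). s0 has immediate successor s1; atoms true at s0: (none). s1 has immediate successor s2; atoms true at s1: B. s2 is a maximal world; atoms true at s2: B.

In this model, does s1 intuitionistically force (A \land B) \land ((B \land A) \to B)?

s1 \nVdash (A \land B) \land ((B \land A) \to B) since s1 fails A \land B.

No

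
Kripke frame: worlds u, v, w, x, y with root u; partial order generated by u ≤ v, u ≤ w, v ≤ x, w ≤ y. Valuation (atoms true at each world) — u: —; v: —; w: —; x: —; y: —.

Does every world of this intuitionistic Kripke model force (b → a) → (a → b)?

Yes

u ⊩ (b → a) → (a → b): every world accessible from u that forces b → a (namely u, v, w, x, y) also forces a → b.
Since the root u forces (b → a) → (a → b) and forcing is persistent (monotone upward), every world forces it.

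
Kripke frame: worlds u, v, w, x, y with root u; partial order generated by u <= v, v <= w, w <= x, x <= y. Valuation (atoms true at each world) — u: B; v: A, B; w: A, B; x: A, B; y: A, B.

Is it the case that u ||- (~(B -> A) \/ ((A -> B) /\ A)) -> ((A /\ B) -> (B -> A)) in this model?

u ||- (~(B -> A) \/ ((A -> B) /\ A)) -> ((A /\ B) -> (B -> A)): every world accessible from u that forces ~(B -> A) \/ ((A -> B) /\ A) (namely v, w, x, y) also forces (A /\ B) -> (B -> A).

Yes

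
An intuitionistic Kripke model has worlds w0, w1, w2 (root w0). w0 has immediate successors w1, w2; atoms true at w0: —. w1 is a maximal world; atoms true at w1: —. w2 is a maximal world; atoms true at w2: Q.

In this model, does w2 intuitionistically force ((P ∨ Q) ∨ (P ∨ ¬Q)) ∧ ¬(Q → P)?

w2 ⊩ ((P ∨ Q) ∨ (P ∨ ¬Q)) ∧ ¬(Q → P) since w2 forces both conjuncts.

Yes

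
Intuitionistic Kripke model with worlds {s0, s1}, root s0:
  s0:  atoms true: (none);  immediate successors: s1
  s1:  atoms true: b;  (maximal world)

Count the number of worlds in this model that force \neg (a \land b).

2

s0: forces it.
s1: forces it.
Worlds forcing the formula: {s0, s1}.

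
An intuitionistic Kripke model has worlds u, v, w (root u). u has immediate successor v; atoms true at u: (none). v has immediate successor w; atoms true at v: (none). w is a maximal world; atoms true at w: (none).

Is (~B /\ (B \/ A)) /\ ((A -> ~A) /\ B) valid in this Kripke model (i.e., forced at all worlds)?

No

Not every world: u ||-/- (~B /\ (B \/ A)) /\ ((A -> ~A) /\ B).
u ||-/- (~B /\ (B \/ A)) /\ ((A -> ~A) /\ B) since u fails ~B /\ (B \/ A).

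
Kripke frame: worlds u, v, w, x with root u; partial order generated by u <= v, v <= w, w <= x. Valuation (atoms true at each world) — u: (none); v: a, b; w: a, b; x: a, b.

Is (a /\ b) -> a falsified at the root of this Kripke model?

u ||- (a /\ b) -> a: every world accessible from u that forces a /\ b (namely v, w, x) also forces a.
So the root u forces (a /\ b) -> a; the model is not a countermodel.

No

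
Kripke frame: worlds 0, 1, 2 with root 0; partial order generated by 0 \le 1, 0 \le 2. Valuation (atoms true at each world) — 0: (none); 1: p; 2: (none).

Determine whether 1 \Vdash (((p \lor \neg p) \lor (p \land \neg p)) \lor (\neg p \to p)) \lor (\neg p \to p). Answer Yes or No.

Yes

1 \Vdash (((p \lor \neg p) \lor (p \land \neg p)) \lor (\neg p \to p)) \lor (\neg p \to p) via the disjunct ((p \lor \neg p) \lor (p \land \neg p)) \lor (\neg p \to p).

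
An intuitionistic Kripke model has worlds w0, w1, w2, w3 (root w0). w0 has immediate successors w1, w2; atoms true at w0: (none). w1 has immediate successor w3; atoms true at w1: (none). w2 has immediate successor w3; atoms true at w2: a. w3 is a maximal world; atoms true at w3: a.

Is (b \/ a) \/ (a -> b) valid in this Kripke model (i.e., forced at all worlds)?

No

Not every world: w0 ||-/- (b \/ a) \/ (a -> b).
w0 ||-/- (b \/ a) \/ (a -> b): neither disjunct is forced at w0.
w0 ||-/- b \/ a: neither disjunct is forced at w0.
w0 lacks atom b, so w0 ||-/- b.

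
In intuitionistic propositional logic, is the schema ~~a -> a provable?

No

This is double-negation elimination, which is not intuitionistically valid.
A Kripke countermodel: worlds s0, s1; order generated by s0 <= s1; atoms true at each world — s0:{}; s1:{a}.
s0 ||-/- ~~a -> a: already at s0 itself, s0 ||- ~~a but s0 ||-/- a.
s0 lacks atom a, so s0 ||-/- a.
So the root s0 does not force the formula.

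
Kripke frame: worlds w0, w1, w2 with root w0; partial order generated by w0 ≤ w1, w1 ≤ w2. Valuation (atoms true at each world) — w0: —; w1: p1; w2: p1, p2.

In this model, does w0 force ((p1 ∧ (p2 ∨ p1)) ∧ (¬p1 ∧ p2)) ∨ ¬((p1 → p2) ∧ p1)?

w0 ⊮ ((p1 ∧ (p2 ∨ p1)) ∧ (¬p1 ∧ p2)) ∨ ¬((p1 → p2) ∧ p1): neither disjunct is forced at w0.
w0 ⊮ (p1 ∧ (p2 ∨ p1)) ∧ (¬p1 ∧ p2) since w0 fails p1 ∧ (p2 ∨ p1).

No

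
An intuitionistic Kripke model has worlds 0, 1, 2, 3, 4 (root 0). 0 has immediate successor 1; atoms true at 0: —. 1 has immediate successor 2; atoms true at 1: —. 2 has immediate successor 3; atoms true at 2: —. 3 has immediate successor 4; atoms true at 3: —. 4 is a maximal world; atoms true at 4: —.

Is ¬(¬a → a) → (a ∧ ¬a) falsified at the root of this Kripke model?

Yes

0 ⊮ ¬(¬a → a) → (a ∧ ¬a): already at 0 itself, 0 ⊩ ¬(¬a → a) but 0 ⊮ a ∧ ¬a.
0 ⊮ a ∧ ¬a since 0 fails a.
So the root 0 does not force ¬(¬a → a) → (a ∧ ¬a); the model is a countermodel.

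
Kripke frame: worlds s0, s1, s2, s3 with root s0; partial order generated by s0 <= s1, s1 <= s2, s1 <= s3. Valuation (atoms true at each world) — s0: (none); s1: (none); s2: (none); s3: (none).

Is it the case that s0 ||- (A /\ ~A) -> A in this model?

Yes

s0 ||- (A /\ ~A) -> A vacuously: no world accessible from s0 forces the antecedent A /\ ~A.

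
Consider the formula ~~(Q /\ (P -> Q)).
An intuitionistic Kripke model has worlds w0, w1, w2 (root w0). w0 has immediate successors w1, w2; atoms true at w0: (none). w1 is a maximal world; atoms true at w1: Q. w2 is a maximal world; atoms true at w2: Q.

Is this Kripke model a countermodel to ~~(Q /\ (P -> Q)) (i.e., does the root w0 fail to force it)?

No

w0 ||- ~~(Q /\ (P -> Q)): no world accessible from w0 forces ~(Q /\ (P -> Q)).
So the root w0 forces ~~(Q /\ (P -> Q)); the model is not a countermodel.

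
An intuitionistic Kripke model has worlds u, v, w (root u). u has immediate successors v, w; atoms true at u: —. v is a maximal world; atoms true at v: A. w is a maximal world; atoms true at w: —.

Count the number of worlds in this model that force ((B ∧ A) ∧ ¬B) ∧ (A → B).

0

u: does not force it — u ⊮ ((B ∧ A) ∧ ¬B) ∧ (A → B) since u fails (B ∧ A) ∧ ¬B.
v: does not force it.
w: does not force it.
Worlds forcing the formula: { }.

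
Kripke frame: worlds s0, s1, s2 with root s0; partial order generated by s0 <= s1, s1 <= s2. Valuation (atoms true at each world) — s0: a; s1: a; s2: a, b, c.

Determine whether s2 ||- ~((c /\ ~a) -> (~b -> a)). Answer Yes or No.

No

s2 ||-/- ~((c /\ ~a) -> (~b -> a)) since s2 is accessible from s2 and s2 ||- (c /\ ~a) -> (~b -> a).
s2 ||- (c /\ ~a) -> (~b -> a) vacuously: no world accessible from s2 forces the antecedent c /\ ~a.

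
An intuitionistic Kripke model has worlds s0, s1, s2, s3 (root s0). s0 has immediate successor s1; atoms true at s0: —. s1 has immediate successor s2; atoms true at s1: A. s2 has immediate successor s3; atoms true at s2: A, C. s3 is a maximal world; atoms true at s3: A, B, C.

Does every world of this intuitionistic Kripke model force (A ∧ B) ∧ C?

No

Not every world: s0 ⊮ (A ∧ B) ∧ C.
s0 ⊮ (A ∧ B) ∧ C since s0 fails A ∧ B.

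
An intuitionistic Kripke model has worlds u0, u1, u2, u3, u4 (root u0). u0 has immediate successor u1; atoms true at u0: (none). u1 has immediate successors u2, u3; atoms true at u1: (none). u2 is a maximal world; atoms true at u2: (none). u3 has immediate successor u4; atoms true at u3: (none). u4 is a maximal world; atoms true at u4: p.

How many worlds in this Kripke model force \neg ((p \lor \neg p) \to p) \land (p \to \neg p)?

1

u0: does not force it — u0 \nVdash \neg ((p \lor \neg p) \to p) \land (p \to \neg p) since u0 fails \neg ((p \lor \neg p) \to p).
u1: does not force it.
u2: forces it.
u3: does not force it.
u4: does not force it.
Worlds forcing the formula: {u2}.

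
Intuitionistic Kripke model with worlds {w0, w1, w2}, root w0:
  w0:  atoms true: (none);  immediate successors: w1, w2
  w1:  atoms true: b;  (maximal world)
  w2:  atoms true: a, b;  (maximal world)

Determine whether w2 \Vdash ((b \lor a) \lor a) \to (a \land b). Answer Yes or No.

Yes

w2 \Vdash ((b \lor a) \lor a) \to (a \land b): every world accessible from w2 that forces (b \lor a) \lor a (namely w2) also forces a \land b.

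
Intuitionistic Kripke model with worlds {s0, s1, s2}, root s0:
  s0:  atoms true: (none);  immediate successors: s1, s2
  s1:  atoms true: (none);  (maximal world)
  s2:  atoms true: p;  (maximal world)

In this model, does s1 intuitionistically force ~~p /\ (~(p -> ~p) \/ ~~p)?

No

s1 ||-/- ~~p /\ (~(p -> ~p) \/ ~~p) since s1 fails ~~p.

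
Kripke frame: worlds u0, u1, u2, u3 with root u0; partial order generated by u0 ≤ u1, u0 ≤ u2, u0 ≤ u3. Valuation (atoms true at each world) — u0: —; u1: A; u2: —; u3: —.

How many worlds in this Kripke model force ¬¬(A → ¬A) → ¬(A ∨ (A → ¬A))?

u0: does not force it — u0 ⊮ ¬¬(A → ¬A) → ¬(A ∨ (A → ¬A)): at the accessible world u2, u2 ⊩ ¬¬(A → ¬A) but u2 ⊮ ¬(A ∨ (A → ¬A)).
u1: forces it.
u2: does not force it — u2 ⊮ ¬¬(A → ¬A) → ¬(A ∨ (A → ¬A)): already at u2 itself, u2 ⊩ ¬¬(A → ¬A) but u2 ⊮ ¬(A ∨ (A → ¬A)).
u3: does not force it — u3 ⊮ ¬¬(A → ¬A) → ¬(A ∨ (A → ¬A)): already at u3 itself, u3 ⊩ ¬¬(A → ¬A) but u3 ⊮ ¬(A ∨ (A → ¬A)).
Worlds forcing the formula: {u1}.

1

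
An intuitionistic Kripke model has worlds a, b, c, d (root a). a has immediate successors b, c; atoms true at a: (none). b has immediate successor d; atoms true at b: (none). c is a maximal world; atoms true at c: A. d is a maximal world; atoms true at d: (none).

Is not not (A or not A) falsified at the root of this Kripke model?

a forces not not (A or not A): no world accessible from a forces not (A or not A).
So the root a forces not not (A or not A); the model is not a countermodel.

No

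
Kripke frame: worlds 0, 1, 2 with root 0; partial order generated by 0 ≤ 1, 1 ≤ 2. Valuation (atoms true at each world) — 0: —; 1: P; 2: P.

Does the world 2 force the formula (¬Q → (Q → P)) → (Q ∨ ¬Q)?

2 ⊩ (¬Q → (Q → P)) → (Q ∨ ¬Q): every world accessible from 2 that forces ¬Q → (Q → P) (namely 2) also forces Q ∨ ¬Q.

Yes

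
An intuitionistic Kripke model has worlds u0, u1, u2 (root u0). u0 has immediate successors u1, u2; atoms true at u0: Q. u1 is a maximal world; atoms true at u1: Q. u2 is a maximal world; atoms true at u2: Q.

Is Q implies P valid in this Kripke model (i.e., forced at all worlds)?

Not every world: u0 does not force Q implies P.
u0 does not force Q implies P: already at u0 itself, u0 forces Q but u0 does not force P.
u0 lacks atom P, so u0 does not force P.

No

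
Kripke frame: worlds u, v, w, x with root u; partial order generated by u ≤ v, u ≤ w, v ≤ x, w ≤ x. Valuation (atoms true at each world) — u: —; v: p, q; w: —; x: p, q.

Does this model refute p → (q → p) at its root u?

No

u ⊩ p → (q → p): every world accessible from u that forces p (namely v, x) also forces q → p.
So the root u forces p → (q → p); the model is not a countermodel.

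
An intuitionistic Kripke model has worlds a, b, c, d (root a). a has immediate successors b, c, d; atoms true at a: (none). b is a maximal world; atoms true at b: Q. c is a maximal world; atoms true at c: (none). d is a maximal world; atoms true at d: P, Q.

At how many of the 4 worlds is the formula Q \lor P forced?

a: does not force it — a \nVdash Q \lor P: neither disjunct is forced at a.
b: forces it.
c: does not force it — c \nVdash Q \lor P: neither disjunct is forced at c.
d: forces it.
Worlds forcing the formula: {b, d}.

2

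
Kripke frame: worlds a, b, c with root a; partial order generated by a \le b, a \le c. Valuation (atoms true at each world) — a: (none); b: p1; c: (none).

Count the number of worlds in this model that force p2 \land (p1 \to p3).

a: does not force it — a \nVdash p2 \land (p1 \to p3) since a fails p2.
b: does not force it — b \nVdash p2 \land (p1 \to p3) since b fails p2.
c: does not force it.
Worlds forcing the formula: { }.

0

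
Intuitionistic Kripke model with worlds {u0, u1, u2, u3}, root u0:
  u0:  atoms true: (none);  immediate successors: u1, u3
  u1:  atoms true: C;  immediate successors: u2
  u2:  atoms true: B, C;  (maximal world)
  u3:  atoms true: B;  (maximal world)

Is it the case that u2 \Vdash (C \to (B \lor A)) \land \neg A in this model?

u2 \Vdash (C \to (B \lor A)) \land \neg A since u2 forces both conjuncts.

Yes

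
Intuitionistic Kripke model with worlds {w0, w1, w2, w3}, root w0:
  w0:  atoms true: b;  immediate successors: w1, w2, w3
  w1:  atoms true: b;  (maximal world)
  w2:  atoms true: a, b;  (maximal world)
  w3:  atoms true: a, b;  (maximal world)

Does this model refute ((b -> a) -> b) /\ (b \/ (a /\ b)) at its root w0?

w0 ||- ((b -> a) -> b) /\ (b \/ (a /\ b)) since w0 forces both conjuncts.
So the root w0 forces ((b -> a) -> b) /\ (b \/ (a /\ b)); the model is not a countermodel.

No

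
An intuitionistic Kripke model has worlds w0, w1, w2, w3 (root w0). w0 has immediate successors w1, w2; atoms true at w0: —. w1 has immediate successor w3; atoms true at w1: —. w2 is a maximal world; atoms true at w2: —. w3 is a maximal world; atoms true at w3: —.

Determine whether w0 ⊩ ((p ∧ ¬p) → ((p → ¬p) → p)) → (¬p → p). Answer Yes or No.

w0 ⊮ ((p ∧ ¬p) → ((p → ¬p) → p)) → (¬p → p): already at w0 itself, w0 ⊩ (p ∧ ¬p) → ((p → ¬p) → p) but w0 ⊮ ¬p → p.
w0 ⊮ ¬p → p: already at w0 itself, w0 ⊩ ¬p but w0 ⊮ p.
w0 lacks atom p, so w0 ⊮ p.

No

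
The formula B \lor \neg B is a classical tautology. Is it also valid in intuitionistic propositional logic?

This is the law of excluded middle, which is not intuitionistically valid.
A Kripke countermodel: worlds a, b; order generated by a \le b; atoms true at each world — a:{}; b:{B}.
a \nVdash B \lor \neg B: neither disjunct is forced at a.
a lacks atom B, so a \nVdash B.
So the root a does not force the formula.

No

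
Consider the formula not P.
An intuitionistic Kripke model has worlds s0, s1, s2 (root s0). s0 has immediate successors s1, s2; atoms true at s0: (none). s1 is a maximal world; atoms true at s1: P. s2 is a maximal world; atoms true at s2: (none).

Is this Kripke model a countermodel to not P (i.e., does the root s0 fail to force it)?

Yes

s0 does not force not P since s1 is accessible from s0 and s1 forces P.
So the root s0 does not force not P; the model is a countermodel.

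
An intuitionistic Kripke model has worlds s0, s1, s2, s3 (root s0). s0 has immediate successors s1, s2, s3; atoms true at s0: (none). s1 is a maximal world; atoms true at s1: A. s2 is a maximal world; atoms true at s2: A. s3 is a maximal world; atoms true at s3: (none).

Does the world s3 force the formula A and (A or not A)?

s3 does not force A and (A or not A) since s3 fails A.

No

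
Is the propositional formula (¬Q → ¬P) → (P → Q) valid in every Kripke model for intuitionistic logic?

This is the converse of contraposition, which is not intuitionistically valid.
A Kripke countermodel: worlds s0, s1; order generated by s0 ≤ s1; atoms true at each world — s0:{P}; s1:{P,Q}.
s0 ⊮ (¬Q → ¬P) → (P → Q): already at s0 itself, s0 ⊩ ¬Q → ¬P but s0 ⊮ P → Q.
s0 ⊮ P → Q: already at s0 itself, s0 ⊩ P but s0 ⊮ Q.
s0 lacks atom Q, so s0 ⊮ Q.
So the root s0 does not force the formula.

No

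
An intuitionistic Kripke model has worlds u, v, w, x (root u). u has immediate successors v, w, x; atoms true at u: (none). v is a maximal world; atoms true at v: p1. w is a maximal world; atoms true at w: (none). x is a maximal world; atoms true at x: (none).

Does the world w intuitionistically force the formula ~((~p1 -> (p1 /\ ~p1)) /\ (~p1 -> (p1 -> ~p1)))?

Yes

w ||- ~((~p1 -> (p1 /\ ~p1)) /\ (~p1 -> (p1 -> ~p1))): no world accessible from w forces (~p1 -> (p1 /\ ~p1)) /\ (~p1 -> (p1 -> ~p1)).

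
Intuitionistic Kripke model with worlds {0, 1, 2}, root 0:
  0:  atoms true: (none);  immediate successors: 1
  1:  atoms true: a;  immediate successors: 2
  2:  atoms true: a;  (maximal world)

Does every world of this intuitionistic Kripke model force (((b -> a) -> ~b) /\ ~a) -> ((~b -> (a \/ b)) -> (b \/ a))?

0 ||- (((b -> a) -> ~b) /\ ~a) -> ((~b -> (a \/ b)) -> (b \/ a)) vacuously: no world accessible from 0 forces the antecedent ((b -> a) -> ~b) /\ ~a.
Since the root 0 forces (((b -> a) -> ~b) /\ ~a) -> ((~b -> (a \/ b)) -> (b \/ a)) and forcing is persistent (monotone upward), every world forces it.

Yes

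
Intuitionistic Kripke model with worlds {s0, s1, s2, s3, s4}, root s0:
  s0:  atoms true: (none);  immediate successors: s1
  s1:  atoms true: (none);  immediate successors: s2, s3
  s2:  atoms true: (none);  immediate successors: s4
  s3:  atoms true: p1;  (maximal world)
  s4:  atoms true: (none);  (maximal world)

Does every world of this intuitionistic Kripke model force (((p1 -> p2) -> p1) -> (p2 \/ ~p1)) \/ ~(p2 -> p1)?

Not every world: s0 ||-/- (((p1 -> p2) -> p1) -> (p2 \/ ~p1)) \/ ~(p2 -> p1).
s0 ||-/- (((p1 -> p2) -> p1) -> (p2 \/ ~p1)) \/ ~(p2 -> p1): neither disjunct is forced at s0.
s0 ||-/- ((p1 -> p2) -> p1) -> (p2 \/ ~p1): at the accessible world s3, s3 ||- (p1 -> p2) -> p1 but s3 ||-/- p2 \/ ~p1.
s3 ||-/- p2 \/ ~p1: neither disjunct is forced at s3.
s3 lacks atom p2, so s3 ||-/- p2.

No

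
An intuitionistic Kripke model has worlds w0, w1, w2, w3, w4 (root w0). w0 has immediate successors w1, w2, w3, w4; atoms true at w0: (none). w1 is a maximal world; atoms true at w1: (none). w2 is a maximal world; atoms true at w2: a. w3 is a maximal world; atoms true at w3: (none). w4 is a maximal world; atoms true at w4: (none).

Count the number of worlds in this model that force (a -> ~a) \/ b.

3

w0: does not force it — w0 ||-/- (a -> ~a) \/ b: neither disjunct is forced at w0.
w1: forces it.
w2: does not force it.
w3: forces it.
w4: forces it.
Worlds forcing the formula: {w1, w3, w4}.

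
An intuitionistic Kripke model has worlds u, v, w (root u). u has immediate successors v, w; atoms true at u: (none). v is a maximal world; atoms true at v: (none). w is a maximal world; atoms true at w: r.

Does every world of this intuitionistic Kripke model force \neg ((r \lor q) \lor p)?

Not every world: u \nVdash \neg ((r \lor q) \lor p).
u \nVdash \neg ((r \lor q) \lor p) since w is accessible from u and w \Vdash (r \lor q) \lor p.
w \Vdash (r \lor q) \lor p via the disjunct r \lor q.

No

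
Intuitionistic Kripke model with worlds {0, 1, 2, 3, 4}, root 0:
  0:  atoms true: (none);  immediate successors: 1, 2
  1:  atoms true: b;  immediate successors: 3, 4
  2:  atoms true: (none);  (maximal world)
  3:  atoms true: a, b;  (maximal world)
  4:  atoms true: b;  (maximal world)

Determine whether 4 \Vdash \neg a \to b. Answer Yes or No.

Yes

4 \Vdash \neg a \to b: every world accessible from 4 that forces \neg a (namely 4) also forces b.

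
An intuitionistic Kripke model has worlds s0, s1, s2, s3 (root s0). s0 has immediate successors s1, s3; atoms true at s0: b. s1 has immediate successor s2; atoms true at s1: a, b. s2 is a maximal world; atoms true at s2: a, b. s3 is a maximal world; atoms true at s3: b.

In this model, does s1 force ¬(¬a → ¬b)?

No

s1 ⊮ ¬(¬a → ¬b) since s1 is accessible from s1 and s1 ⊩ ¬a → ¬b.
s1 ⊩ ¬a → ¬b vacuously: no world accessible from s1 forces the antecedent ¬a.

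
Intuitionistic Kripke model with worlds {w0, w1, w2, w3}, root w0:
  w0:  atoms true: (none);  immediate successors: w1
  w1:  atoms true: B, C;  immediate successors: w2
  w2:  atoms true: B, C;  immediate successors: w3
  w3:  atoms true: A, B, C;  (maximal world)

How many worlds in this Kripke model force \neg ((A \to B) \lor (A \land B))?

0

w0: does not force it — w0 \nVdash \neg ((A \to B) \lor (A \land B)) since w0 is accessible from w0 and w0 \Vdash (A \to B) \lor (A \land B).
w1: does not force it — w1 \nVdash \neg ((A \to B) \lor (A \land B)) since w1 is accessible from w1 and w1 \Vdash (A \to B) \lor (A \land B).
w2: does not force it.
w3: does not force it.
Worlds forcing the formula: { }.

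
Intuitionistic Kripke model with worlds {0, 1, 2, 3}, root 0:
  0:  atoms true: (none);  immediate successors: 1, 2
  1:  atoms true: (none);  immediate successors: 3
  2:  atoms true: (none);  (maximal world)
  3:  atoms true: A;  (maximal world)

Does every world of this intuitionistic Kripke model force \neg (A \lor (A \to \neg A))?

Not every world: 0 \nVdash \neg (A \lor (A \to \neg A)).
0 \nVdash \neg (A \lor (A \to \neg A)) since 2 is accessible from 0 and 2 \Vdash A \lor (A \to \neg A).
2 \Vdash A \lor (A \to \neg A) via the disjunct A \to \neg A.

No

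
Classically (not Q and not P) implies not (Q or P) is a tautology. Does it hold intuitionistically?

This is a constructively valid De Morgan direction (conjunction of negations to negated disjunction), which is intuitionistically derivable.
If both not Q and not P hold at a world, no accessible world forces Q or forces P, so none forces Q or P.

Yes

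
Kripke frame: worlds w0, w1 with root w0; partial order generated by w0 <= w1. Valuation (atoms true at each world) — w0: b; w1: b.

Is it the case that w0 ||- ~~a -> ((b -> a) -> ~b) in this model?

w0 ||- ~~a -> ((b -> a) -> ~b) vacuously: no world accessible from w0 forces the antecedent ~~a.

Yes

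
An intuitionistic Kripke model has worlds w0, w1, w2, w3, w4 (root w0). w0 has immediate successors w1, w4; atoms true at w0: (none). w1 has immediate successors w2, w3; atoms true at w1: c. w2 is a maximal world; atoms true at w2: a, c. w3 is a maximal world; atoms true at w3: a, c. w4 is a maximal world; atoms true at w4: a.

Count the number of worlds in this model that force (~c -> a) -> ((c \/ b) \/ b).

w0: does not force it — w0 ||-/- (~c -> a) -> ((c \/ b) \/ b): already at w0 itself, w0 ||- ~c -> a but w0 ||-/- (c \/ b) \/ b.
w1: forces it.
w2: forces it.
w3: forces it.
w4: does not force it.
Worlds forcing the formula: {w1, w2, w3}.

3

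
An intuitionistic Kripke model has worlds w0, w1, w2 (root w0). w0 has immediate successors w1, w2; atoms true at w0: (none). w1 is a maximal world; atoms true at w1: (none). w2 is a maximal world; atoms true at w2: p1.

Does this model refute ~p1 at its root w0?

w0 ||-/- ~p1 since w2 is accessible from w0 and w2 ||- p1.
So the root w0 does not force ~p1; the model is a countermodel.

Yes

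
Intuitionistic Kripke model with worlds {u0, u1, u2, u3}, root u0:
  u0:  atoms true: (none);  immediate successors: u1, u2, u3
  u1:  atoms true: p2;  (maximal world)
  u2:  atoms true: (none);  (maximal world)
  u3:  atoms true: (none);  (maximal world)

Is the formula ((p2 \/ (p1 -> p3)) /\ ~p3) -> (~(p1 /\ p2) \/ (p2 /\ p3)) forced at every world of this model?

u0 ||- ((p2 \/ (p1 -> p3)) /\ ~p3) -> (~(p1 /\ p2) \/ (p2 /\ p3)): every world accessible from u0 that forces (p2 \/ (p1 -> p3)) /\ ~p3 (namely u0, u1, u2, u3) also forces ~(p1 /\ p2) \/ (p2 /\ p3).
Since the root u0 forces ((p2 \/ (p1 -> p3)) /\ ~p3) -> (~(p1 /\ p2) \/ (p2 /\ p3)) and forcing is persistent (monotone upward), every world forces it.

Yes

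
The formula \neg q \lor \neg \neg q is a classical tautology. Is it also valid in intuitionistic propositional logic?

No

This is the weak law of excluded middle, which is not intuitionistically valid.
A Kripke countermodel: worlds 0, 1, 2; order generated by 0 \le 1, 0 \le 2; atoms true at each world — 0:{}; 1:{q}; 2:{}.
0 \nVdash \neg q \lor \neg \neg q: neither disjunct is forced at 0.
0 \nVdash \neg q since 1 is accessible from 0 and 1 \Vdash q.
So the root 0 does not force the formula.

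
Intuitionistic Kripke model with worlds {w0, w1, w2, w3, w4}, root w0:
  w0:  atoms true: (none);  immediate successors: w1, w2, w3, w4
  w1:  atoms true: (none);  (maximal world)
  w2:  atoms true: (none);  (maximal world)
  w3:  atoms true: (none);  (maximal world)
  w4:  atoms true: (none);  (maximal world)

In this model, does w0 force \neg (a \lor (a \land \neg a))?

Yes

w0 \Vdash \neg (a \lor (a \land \neg a)): no world accessible from w0 forces a \lor (a \land \neg a).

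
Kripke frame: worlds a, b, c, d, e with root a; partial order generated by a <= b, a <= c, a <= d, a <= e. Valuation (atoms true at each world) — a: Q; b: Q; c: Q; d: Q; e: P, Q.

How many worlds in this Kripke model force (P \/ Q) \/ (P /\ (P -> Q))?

a: forces it.
b: forces it.
c: forces it.
d: forces it.
e: forces it.
Worlds forcing the formula: {a, b, c, d, e}.

5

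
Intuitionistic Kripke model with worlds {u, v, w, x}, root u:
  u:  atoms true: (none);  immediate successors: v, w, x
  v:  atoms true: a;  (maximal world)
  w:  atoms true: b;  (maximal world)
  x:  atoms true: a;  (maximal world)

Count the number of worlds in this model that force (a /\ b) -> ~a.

4

u: forces it.
v: forces it.
w: forces it.
x: forces it.
Worlds forcing the formula: {u, v, w, x}.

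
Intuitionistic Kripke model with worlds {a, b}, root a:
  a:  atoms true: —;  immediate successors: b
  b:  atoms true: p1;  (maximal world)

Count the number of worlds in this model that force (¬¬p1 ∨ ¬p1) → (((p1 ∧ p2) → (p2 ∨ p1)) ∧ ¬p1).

0

a: does not force it — a ⊮ (¬¬p1 ∨ ¬p1) → (((p1 ∧ p2) → (p2 ∨ p1)) ∧ ¬p1): already at a itself, a ⊩ ¬¬p1 ∨ ¬p1 but a ⊮ ((p1 ∧ p2) → (p2 ∨ p1)) ∧ ¬p1.
b: does not force it — b ⊮ (¬¬p1 ∨ ¬p1) → (((p1 ∧ p2) → (p2 ∨ p1)) ∧ ¬p1): already at b itself, b ⊩ ¬¬p1 ∨ ¬p1 but b ⊮ ((p1 ∧ p2) → (p2 ∨ p1)) ∧ ¬p1.
Worlds forcing the formula: { }.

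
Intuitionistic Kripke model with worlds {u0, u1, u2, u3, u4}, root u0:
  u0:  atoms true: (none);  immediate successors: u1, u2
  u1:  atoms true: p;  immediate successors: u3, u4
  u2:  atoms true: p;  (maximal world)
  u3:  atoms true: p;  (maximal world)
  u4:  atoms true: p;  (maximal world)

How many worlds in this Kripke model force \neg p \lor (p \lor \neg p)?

u0: does not force it — u0 \nVdash \neg p \lor (p \lor \neg p): neither disjunct is forced at u0.
u1: forces it.
u2: forces it.
u3: forces it.
u4: forces it.
Worlds forcing the formula: {u1, u2, u3, u4}.

4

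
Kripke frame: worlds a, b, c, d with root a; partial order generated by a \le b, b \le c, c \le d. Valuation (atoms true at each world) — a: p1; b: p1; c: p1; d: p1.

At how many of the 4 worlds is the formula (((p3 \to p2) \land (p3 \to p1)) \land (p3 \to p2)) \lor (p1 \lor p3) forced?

4

a: forces it.
b: forces it.
c: forces it.
d: forces it.
Worlds forcing the formula: {a, b, c, d}.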